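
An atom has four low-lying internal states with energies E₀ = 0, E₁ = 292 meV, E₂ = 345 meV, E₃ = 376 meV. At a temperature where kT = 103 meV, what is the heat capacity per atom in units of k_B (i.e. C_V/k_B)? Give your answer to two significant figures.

Eᵢ/kT = 0, 2.835, 3.350, 3.650.
Z = Σ e^(−Eᵢ/kT) = e^(−0) + e^(−2.835) + e^(−3.350) + e^(−3.650) = 1.000 + 0.05872 + 0.03508 + 0.02599 = 1.120.
⟨E⟩ = 34.84 meV, ⟨E²⟩ = 11480 meV².
C_V/k_B = (⟨E²⟩ − ⟨E⟩²)/(kT)² = (11480 − 1214)/10610 = 0.97.

0.97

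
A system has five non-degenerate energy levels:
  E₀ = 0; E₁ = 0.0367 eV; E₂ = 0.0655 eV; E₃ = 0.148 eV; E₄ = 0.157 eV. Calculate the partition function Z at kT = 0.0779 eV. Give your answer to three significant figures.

Eᵢ/kT = 0, 0.47112, 0.84082, 1.8999, 2.0154.
Z = Σ e^(−Eᵢ/kT) = e^(−0) + e^(−0.47112) + e^(−0.84082) + e^(−1.8999) + e^(−2.0154) = 1.0000 + 0.62430 + 0.43136 + 0.14958 + 0.13327 = 2.3385.

Z = 2.34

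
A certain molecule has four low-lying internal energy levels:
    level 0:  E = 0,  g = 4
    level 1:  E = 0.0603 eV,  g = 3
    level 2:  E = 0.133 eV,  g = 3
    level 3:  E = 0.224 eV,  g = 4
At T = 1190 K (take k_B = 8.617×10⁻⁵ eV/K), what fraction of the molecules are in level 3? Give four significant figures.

0.06490

k_BT = 8.617×10⁻⁵ × 1190 K = 0.102542 eV.
Eᵢ/kT = 0, 0.588052, 1.29703, 2.18447.
Z = Σ gᵢe^(−Eᵢ/kT) = 4·e^(−0) + 3·e^(−0.588052) + 3·e^(−1.29703) + 4·e^(−2.18447) = 4.00000 + 1.66622 + 0.820027 + 0.450149 = 6.93640.
P₃ = g₃ e^(−E₃/kT) / Z = 0.450149/6.93640 = 0.06490.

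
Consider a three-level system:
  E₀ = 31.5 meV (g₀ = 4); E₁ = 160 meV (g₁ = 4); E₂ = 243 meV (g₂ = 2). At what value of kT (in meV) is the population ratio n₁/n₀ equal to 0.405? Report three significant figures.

n₁/n₀ = (g₁/g₀) exp[−(E₁−E₀)/kT] = 0.405.
⇒ (E₁−E₀)/kT = ln((4/4)/0.405) = ln(2.4691) = 0.90385.
kT = 128.5 meV / 0.90385 = 142 meV.

142 meV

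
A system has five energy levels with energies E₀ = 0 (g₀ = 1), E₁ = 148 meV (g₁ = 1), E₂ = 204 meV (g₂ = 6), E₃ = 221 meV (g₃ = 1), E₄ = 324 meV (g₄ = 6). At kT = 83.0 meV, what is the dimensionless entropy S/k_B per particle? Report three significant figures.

1.81

Eᵢ/kT = 0, 1.7831, 2.4578, 2.6627, 3.9036.
Z = Σ gᵢe^(−Eᵢ/kT) = 1·e^(−0) + 1·e^(−1.7831) + 6·e^(−2.4578) + 1·e^(−2.6627) + 6·e^(−3.9036) = 1.0000 + 0.16812 + 0.51374 + 0.069760 + 0.12102 = 1.8726.
⟨E⟩ = Σ EᵢPᵢ = 98.426 meV.
S/k_B = ln Z + ⟨E⟩/kT = ln(1.8726) + 98.426/83.0 = 0.62733 + 1.1859 = 1.81.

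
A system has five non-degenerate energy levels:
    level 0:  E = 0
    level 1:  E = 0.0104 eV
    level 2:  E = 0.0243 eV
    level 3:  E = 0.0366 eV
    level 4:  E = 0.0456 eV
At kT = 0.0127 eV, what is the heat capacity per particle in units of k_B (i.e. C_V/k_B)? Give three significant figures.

0.699

Eᵢ/kT = 0, 0.81890, 1.9134, 2.8819, 3.5906.
Z = Σ e^(−Eᵢ/kT) = e^(−0) + e^(−0.81890) + e^(−1.9134) + e^(−2.8819) + e^(−3.5906) = 1.0000 + 0.44092 + 0.14758 + 0.056028 + 0.027582 = 1.6721.
⟨E⟩ = 0.0068657 eV, ⟨E²⟩ = 0.00015982 eV².
C_V/k_B = (⟨E²⟩ − ⟨E⟩²)/(kT)² = (0.00015982 − 0.000047138)/0.00016129 = 0.699.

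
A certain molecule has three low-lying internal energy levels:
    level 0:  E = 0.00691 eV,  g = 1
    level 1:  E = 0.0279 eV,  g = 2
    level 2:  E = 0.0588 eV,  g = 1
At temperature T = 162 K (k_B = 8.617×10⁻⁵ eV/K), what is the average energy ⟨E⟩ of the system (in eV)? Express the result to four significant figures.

0.01412 eV

k_BT = 8.617×10⁻⁵ × 162 K = 0.0139595 eV.
Eᵢ/kT = 0.495003, 1.99864, 4.21219.
Z = Σ gᵢe^(−Eᵢ/kT) = 1·e^(−0.495003) + 2·e^(−1.99864) + 1·e^(−4.21219) = 0.609569 + 0.271039 + 0.0148139 = 0.895422.
⟨E⟩ = Σ Eᵢ gᵢe^(−Eᵢ/kT) / Z = (0.00691·0.609569 + 0.0279·0.271039 + 0.0588·0.0148139) / 0.895422 = 0.01412 eV.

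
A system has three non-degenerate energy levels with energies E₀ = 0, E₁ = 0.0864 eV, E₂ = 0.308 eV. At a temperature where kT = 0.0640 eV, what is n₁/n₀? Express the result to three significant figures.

n₁/n₀ = exp[−(E₁−E₀)/kT] = exp(−(0.0864 eV)/(0.0640 eV)) = exp(-1.3500) = 0.259.

0.259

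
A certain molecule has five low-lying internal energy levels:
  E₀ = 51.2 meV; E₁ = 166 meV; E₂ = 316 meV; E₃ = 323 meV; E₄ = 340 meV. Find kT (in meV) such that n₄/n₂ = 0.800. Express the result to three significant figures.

n₄/n₂ = exp[−(E₄−E₂)/kT] = 0.800.
⇒ (E₄−E₂)/kT = ln(1/0.800) = ln(1.2500) = 0.22314.
kT = 24 meV / 0.22314 = 108 meV.

108 meV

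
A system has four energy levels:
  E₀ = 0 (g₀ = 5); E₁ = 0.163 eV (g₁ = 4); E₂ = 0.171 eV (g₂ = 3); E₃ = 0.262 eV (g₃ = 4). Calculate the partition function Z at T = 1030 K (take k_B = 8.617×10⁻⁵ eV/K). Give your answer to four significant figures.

Z = 6.283

k_BT = 8.617×10⁻⁵ × 1030 K = 0.0887551 eV.
Eᵢ/kT = 0, 1.83651, 1.92665, 2.95194.
Z = Σ gᵢe^(−Eᵢ/kT) = 5·e^(−0) + 4·e^(−1.83651) + 3·e^(−1.92665) + 4·e^(−2.95194) = 5.00000 + 0.637491 + 0.436906 + 0.208953 = 6.28335.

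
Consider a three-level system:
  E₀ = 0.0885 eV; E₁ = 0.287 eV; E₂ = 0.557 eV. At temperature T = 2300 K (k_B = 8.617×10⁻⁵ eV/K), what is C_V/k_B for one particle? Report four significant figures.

k_BT = 8.617×10⁻⁵ × 2300 K = 0.198191 eV.
Eᵢ/kT = 0.446539, 1.44810, 2.81042.
Z = Σ e^(−Eᵢ/kT) = e^(−0.446539) + e^(−1.44810) + e^(−2.81042) = 0.639839 + 0.235016 + 0.0601797 = 0.935035.
⟨E⟩ = 0.168545 eV, ⟨E²⟩ = 0.0460305 eV².
C_V/k_B = (⟨E²⟩ − ⟨E⟩²)/(kT)² = (0.0460305 − 0.0284074)/0.0392797 = 0.4487.

0.4487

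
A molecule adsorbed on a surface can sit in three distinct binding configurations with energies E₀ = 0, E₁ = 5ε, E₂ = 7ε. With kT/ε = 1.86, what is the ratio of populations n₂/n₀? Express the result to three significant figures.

0.0232

n₂/n₀ = exp[−(E₂−E₀)/kT] = exp(−(7ε)/(1.86ε)) = exp(-3.7634) = 0.0232.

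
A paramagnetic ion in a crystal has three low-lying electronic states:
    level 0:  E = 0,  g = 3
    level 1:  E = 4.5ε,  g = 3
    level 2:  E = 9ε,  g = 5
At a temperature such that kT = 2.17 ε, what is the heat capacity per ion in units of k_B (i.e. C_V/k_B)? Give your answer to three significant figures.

Eᵢ/kT = 0, 2.0737, 4.1475.
Z = Σ gᵢe^(−Eᵢ/kT) = 3·e^(−0) + 3·e^(−2.0737) + 5·e^(−4.1475) = 3.0000 + 0.37716 + 0.079019 = 3.4562.
⟨E⟩ = 0.69683 ε, ⟨E²⟩ = 4.0617 ε².
C_V/k_B = (⟨E²⟩ − ⟨E⟩²)/(kT)² = (4.0617 − 0.48557)/4.7089 = 0.759.

0.759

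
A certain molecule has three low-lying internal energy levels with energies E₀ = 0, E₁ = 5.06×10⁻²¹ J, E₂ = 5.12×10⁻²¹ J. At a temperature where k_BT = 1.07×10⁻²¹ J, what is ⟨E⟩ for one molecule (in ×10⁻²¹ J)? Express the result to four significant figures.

0.08600 ×10⁻²¹ J

Eᵢ/kT = 0, 4.72897, 4.78505.
Z = Σ e^(−Eᵢ/kT) = e^(−0) + e^(−4.72897) + e^(−4.78505) = 1.00000 + 0.00883557 + 0.00835371 = 1.01719.
⟨E⟩ = Σ Eᵢ e^(−Eᵢ/kT) / Z = (0·1.00000 + 5.06·0.00883557 + 5.12·0.00835371) / 1.01719 = 0.08600 ×10⁻²¹ J.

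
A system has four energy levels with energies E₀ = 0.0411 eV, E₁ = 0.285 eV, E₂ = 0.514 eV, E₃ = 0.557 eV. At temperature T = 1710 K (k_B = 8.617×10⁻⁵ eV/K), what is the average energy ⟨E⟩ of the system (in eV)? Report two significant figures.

k_BT = 8.617×10⁻⁵ × 1710 K = 0.1474 eV.
Eᵢ/kT = 0.2788, 1.934, 3.487, 3.779.
Z = Σ e^(−Eᵢ/kT) = e^(−0.2788) + e^(−1.934) + e^(−3.487) + e^(−3.779) = 0.7567 + 0.1446 + 0.03059 + 0.02285 = 0.9547.
⟨E⟩ = Σ Eᵢ e^(−Eᵢ/kT) / Z = (0.0411·0.7567 + 0.285·0.1446 + 0.514·0.03059 + 0.557·0.02285) / 0.9547 = 0.11 eV.

0.11 eV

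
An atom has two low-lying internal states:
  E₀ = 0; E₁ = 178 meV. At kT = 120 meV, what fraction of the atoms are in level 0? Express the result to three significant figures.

0.815

Eᵢ/kT = 0, 1.4833.
Z = Σ e^(−Eᵢ/kT) = e^(−0) + e^(−1.4833) = 1.0000 + 0.22689 = 1.2269.
P₀ = e^(−E₀/kT) / Z = 1.0000/1.2269 = 0.815.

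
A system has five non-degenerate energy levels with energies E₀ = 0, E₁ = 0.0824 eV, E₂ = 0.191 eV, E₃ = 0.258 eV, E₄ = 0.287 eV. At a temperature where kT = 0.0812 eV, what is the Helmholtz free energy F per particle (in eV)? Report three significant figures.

Eᵢ/kT = 0, 1.0148, 2.3522, 3.1773, 3.5345.
Z = Σ e^(−Eᵢ/kT) = e^(−0) + e^(−1.0148) + e^(−2.3522) + e^(−3.1773) + e^(−3.5345) = 1.0000 + 0.36247 + 0.095160 + 0.041698 + 0.029173 = 1.5285.
F = −kT ln Z = −0.0812 × ln(1.5285) = −0.0812 × 0.42429 = -0.0345 eV.

-0.0345 eV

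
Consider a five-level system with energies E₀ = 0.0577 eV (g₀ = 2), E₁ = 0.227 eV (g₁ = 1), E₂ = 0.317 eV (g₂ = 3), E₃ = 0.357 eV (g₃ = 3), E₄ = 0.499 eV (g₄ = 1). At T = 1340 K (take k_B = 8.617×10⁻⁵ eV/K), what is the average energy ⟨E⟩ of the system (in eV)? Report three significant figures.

0.129 eV

k_BT = 8.617×10⁻⁵ × 1340 K = 0.11547 eV.
Eᵢ/kT = 0.49970, 1.9659, 2.7453, 3.0917, 4.3215.
Z = Σ gᵢe^(−Eᵢ/kT) = 2·e^(−0.49970) + 1·e^(−1.9659) + 3·e^(−2.7453) + 3·e^(−3.0917) + 1·e^(−4.3215) = 1.2134 + 0.14003 + 0.19269 + 0.13627 + 0.013280 = 1.6957.
⟨E⟩ = Σ Eᵢ gᵢe^(−Eᵢ/kT) / Z = (0.0577·1.2134 + 0.227·0.14003 + 0.317·0.19269 + 0.357·0.13627 + 0.499·0.013280) / 1.6957 = 0.129 eV.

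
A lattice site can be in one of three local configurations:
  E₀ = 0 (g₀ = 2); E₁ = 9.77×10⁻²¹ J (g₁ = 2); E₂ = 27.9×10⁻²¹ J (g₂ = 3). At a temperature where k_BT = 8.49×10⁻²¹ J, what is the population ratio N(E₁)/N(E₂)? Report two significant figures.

n₁/n₂ = (g₁/g₂) exp[−(E₁−E₂)/kT] = (2/3) × exp(−(-18.13 ×10⁻²¹ J)/(8.49 ×10⁻²¹ J)) = (2/3) × exp(2.135) = 5.6.

5.6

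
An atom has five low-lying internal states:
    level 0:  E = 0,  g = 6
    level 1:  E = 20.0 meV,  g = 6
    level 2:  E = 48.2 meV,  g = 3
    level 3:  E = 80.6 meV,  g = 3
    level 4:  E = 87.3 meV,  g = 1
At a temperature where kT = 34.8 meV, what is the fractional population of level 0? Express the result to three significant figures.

Eᵢ/kT = 0, 0.57471, 1.3851, 2.3161, 2.5086.
Z = Σ gᵢe^(−Eᵢ/kT) = 6·e^(−0) + 6·e^(−0.57471) + 3·e^(−1.3851) + 3·e^(−2.3161) + 1·e^(−2.5086) = 6.0000 + 3.3772 + 0.75090 + 0.29597 + 0.081382 = 10.505.
P₀ = g₀ e^(−E₀/kT) / Z = 6.0000/10.505 = 0.571.

0.571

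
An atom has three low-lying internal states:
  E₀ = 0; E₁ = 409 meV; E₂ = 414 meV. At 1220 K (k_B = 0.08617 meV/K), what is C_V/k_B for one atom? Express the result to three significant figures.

0.565

k_BT = 0.08617 × 1220 K = 105.13 meV.
Eᵢ/kT = 0, 3.8904, 3.9380.
Z = Σ e^(−Eᵢ/kT) = e^(−0) + e^(−3.8904) + e^(−3.9380) = 1.0000 + 0.020437 + 0.019487 = 1.0399.
⟨E⟩ = 15.796 meV, ⟨E²⟩ = 6499.4 meV².
C_V/k_B = (⟨E²⟩ − ⟨E⟩²)/(kT)² = (6499.4 − 249.51)/11052 = 0.565.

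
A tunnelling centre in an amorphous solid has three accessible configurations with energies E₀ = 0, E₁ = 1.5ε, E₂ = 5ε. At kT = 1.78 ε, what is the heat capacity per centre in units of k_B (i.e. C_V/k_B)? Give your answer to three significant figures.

Eᵢ/kT = 0, 0.84270, 2.8090.
Z = Σ e^(−Eᵢ/kT) = e^(−0) + e^(−0.84270) + e^(−2.8090) = 1.0000 + 0.43055 + 0.060265 = 1.4908.
⟨E⟩ = 0.63533 ε, ⟨E²⟩ = 1.6604 ε².
C_V/k_B = (⟨E²⟩ − ⟨E⟩²)/(kT)² = (1.6604 − 0.40364)/3.1684 = 0.397.

0.397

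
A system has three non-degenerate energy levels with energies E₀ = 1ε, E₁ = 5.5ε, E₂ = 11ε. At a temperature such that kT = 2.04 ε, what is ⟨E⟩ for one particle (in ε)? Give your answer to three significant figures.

1.51 ε

Eᵢ/kT = 0.49020, 2.6961, 5.3922.
Z = Σ e^(−Eᵢ/kT) = e^(−0.49020) + e^(−2.6961) + e^(−5.3922) = 0.61250 + 0.067468 + 0.0045519 = 0.68452.
⟨E⟩ = Σ Eᵢ e^(−Eᵢ/kT) / Z = (1·0.61250 + 5.5·0.067468 + 11·0.0045519) / 0.68452 = 1.51 ε.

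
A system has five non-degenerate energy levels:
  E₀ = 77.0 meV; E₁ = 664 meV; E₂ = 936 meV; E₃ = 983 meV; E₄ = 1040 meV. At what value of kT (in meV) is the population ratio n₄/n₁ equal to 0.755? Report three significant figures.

1340 meV

n₄/n₁ = exp[−(E₄−E₁)/kT] = 0.755.
⇒ (E₄−E₁)/kT = ln(1/0.755) = ln(1.3245) = 0.28104.
kT = 376 meV / 0.28104 = 1340 meV.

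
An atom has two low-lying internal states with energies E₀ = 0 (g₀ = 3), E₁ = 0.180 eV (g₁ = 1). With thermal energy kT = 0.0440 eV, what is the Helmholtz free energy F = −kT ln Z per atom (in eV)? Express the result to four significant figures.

-0.04858 eV

Eᵢ/kT = 0, 4.09091.
Z = Σ gᵢe^(−Eᵢ/kT) = 3·e^(−0) + 1·e^(−4.09091) = 3.00000 + 0.0167240 = 3.01672.
F = −kT ln Z = −0.0440 × ln(3.01672) = −0.0440 × 1.10417 = -0.04858 eV.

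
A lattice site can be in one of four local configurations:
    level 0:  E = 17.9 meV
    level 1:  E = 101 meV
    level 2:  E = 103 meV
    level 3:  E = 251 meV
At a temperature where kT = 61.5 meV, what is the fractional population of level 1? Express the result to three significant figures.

Eᵢ/kT = 0.29106, 1.6423, 1.6748, 4.0813.
Z = Σ e^(−Eᵢ/kT) = e^(−0.29106) + e^(−1.6423) + e^(−1.6748) + e^(−4.0813) = 0.74747 + 0.19353 + 0.18735 + 0.016886 = 1.1452.
P₁ = e^(−E₁/kT) / Z = 0.19353/1.1452 = 0.169.

0.169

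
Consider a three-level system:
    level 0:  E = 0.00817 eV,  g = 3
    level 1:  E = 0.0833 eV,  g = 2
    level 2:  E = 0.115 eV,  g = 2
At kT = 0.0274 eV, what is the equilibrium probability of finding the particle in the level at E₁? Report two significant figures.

0.041

Eᵢ/kT = 0.2982, 3.040, 4.197.
Z = Σ gᵢe^(−Eᵢ/kT) = 3·e^(−0.2982) + 2·e^(−3.040) + 2·e^(−4.197) = 2.226 + 0.09567 + 0.03008 = 2.352.
P₁ = g₁ e^(−E₁/kT) / Z = 0.09567/2.352 = 0.041.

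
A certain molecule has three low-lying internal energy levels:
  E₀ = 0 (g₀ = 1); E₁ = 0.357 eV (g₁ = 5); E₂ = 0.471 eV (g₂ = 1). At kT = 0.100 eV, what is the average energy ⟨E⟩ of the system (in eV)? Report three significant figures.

0.0474 eV

Eᵢ/kT = 0, 3.5700, 4.7100.
Z = Σ gᵢe^(−Eᵢ/kT) = 1·e^(−0) + 5·e^(−3.5700) + 1·e^(−4.7100) = 1.0000 + 0.14078 + 0.0090048 = 1.1498.
⟨E⟩ = Σ Eᵢ gᵢe^(−Eᵢ/kT) / Z = (0·1.0000 + 0.357·0.14078 + 0.471·0.0090048) / 1.1498 = 0.0474 eV.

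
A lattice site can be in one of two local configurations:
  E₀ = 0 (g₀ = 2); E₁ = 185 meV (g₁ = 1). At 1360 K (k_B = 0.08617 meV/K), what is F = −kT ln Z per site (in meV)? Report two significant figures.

k_BT = 0.08617 × 1360 K = 117.2 meV.
Eᵢ/kT = 0, 1.578.
Z = Σ gᵢe^(−Eᵢ/kT) = 2·e^(−0) + 1·e^(−1.578) = 2.000 + 0.2064 = 2.206.
F = −kT ln Z = −117.2 × ln(2.206) = −117.2 × 0.7912 = -93 meV.

-93 meV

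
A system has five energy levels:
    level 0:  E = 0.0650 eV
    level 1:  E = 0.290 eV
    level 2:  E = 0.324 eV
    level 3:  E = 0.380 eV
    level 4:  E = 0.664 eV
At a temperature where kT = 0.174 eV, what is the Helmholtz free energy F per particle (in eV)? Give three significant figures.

Eᵢ/kT = 0.37356, 1.6667, 1.8621, 2.1839, 3.8161.
Z = Σ e^(−Eᵢ/kT) = e^(−0.37356) + e^(−1.6667) + e^(−1.8621) + e^(−2.1839) + e^(−3.8161) = 0.68828 + 0.18887 + 0.15535 + 0.11260 + 0.022013 = 1.1671.
F = −kT ln Z = −0.174 × ln(1.1671) = −0.174 × 0.15452 = -0.0269 eV.

-0.0269 eV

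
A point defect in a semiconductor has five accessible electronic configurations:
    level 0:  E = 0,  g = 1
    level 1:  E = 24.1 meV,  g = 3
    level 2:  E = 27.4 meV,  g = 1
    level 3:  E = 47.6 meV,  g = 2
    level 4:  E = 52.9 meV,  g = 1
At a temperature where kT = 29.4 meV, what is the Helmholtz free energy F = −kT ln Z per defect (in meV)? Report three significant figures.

-34.9 meV

Eᵢ/kT = 0, 0.81973, 0.93197, 1.6190, 1.7993.
Z = Σ gᵢe^(−Eᵢ/kT) = 1·e^(−0) + 3·e^(−0.81973) + 1·e^(−0.93197) + 2·e^(−1.6190) + 1·e^(−1.7993) = 1.0000 + 1.3217 + 0.39378 + 0.39619 + 0.16541 = 3.2771.
F = −kT ln Z = −29.4 × ln(3.2771) = −29.4 × 1.1870 = -34.9 meV.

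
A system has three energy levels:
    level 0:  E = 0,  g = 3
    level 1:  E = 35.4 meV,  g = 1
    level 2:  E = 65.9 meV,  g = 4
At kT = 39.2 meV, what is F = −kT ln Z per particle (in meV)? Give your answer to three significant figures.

-55.8 meV

Eᵢ/kT = 0, 0.90306, 1.6811.
Z = Σ gᵢe^(−Eᵢ/kT) = 3·e^(−0) + 1·e^(−0.90306) + 4·e^(−1.6811) = 3.0000 + 0.40533 + 0.74468 = 4.1500.
F = −kT ln Z = −39.2 × ln(4.1500) = −39.2 × 1.4231 = -55.8 meV.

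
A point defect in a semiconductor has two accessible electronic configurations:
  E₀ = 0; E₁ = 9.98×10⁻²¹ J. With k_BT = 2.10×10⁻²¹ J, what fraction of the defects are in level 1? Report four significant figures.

Eᵢ/kT = 0, 4.75238.
Z = Σ e^(−Eᵢ/kT) = e^(−0) + e^(−4.75238) = 1.00000 + 0.00863113 = 1.00863.
P₁ = e^(−E₁/kT) / Z = 0.00863113/1.00863 = 0.008557.

0.008557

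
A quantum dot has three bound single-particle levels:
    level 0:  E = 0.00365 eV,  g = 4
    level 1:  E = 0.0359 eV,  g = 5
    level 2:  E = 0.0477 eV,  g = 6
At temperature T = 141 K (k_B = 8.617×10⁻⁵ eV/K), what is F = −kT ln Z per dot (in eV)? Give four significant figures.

-0.01466 eV

k_BT = 8.617×10⁻⁵ × 141 K = 0.0121500 eV.
Eᵢ/kT = 0.300412, 2.95473, 3.92593.
Z = Σ gᵢe^(−Eᵢ/kT) = 4·e^(−0.300412) + 5·e^(−2.95473) + 6·e^(−3.92593) = 2.96205 + 0.260464 + 0.118343 = 3.34086.
F = −kT ln Z = −0.0121500 × ln(3.34086) = −0.0121500 × 1.20623 = -0.01466 eV.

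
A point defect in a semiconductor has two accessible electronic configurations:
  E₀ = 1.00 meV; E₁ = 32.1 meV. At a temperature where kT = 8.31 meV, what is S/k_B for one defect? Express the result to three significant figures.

0.110

Eᵢ/kT = 0.12034, 3.8628.
Z = Σ e^(−Eᵢ/kT) = e^(−0.12034) + e^(−3.8628) = 0.88662 + 0.021009 = 0.90763.
⟨E⟩ = Σ EᵢPᵢ = 1.7199 meV.
S/k_B = ln Z + ⟨E⟩/kT = ln(0.90763) + 1.7199/8.31 = -0.096918 + 0.20697 = 0.110.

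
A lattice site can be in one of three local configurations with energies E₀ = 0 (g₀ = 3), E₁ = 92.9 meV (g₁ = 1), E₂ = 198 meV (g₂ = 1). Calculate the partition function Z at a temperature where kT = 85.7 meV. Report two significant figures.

Eᵢ/kT = 0, 1.084, 2.310.
Z = Σ gᵢe^(−Eᵢ/kT) = 3·e^(−0) + 1·e^(−1.084) + 1·e^(−2.310) = 3.000 + 0.3382 + 0.09926 = 3.437.

Z = 3.4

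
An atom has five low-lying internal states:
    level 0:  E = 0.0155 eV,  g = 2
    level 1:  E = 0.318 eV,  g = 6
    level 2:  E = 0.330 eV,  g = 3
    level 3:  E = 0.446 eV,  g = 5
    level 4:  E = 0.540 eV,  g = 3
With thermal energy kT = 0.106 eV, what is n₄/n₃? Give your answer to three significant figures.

n₄/n₃ = (g₄/g₃) exp[−(E₄−E₃)/kT] = (3/5) × exp(−(0.094 eV)/(0.106 eV)) = (3/5) × exp(-0.88679) = 0.247.

0.247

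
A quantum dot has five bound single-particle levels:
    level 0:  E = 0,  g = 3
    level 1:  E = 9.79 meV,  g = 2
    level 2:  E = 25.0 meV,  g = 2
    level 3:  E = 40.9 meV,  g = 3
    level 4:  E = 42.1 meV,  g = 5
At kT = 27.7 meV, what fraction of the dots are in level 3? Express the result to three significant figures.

0.0980

Eᵢ/kT = 0, 0.35343, 0.90253, 1.4765, 1.5199.
Z = Σ gᵢe^(−Eᵢ/kT) = 3·e^(−0) + 2·e^(−0.35343) + 2·e^(−0.90253) + 3·e^(−1.4765) + 5·e^(−1.5199) = 3.0000 + 1.4046 + 0.81108 + 0.68531 + 1.0937 = 6.9947.
P₃ = g₃ e^(−E₃/kT) / Z = 0.68531/6.9947 = 0.0980.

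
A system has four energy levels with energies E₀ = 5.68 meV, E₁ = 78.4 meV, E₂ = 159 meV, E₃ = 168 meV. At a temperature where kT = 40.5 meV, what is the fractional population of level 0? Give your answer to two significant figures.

Eᵢ/kT = 0.1402, 1.936, 3.926, 4.148.
Z = Σ e^(−Eᵢ/kT) = e^(−0.1402) + e^(−1.936) + e^(−3.926) + e^(−4.148) = 0.8692 + 0.1443 + 0.01972 + 0.01580 = 1.049.
P₀ = e^(−E₀/kT) / Z = 0.8692/1.049 = 0.83.

0.83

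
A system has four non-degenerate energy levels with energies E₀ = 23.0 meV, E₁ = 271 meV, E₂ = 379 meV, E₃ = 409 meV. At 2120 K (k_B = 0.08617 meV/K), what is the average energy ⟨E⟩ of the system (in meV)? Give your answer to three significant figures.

k_BT = 0.08617 × 2120 K = 182.68 meV.
Eᵢ/kT = 0.12590, 1.4835, 2.0747, 2.2389.
Z = Σ e^(−Eᵢ/kT) = e^(−0.12590) + e^(−1.4835) + e^(−2.0747) + e^(−2.2389) = 0.88170 + 0.22684 + 0.12559 + 0.10658 = 1.3407.
⟨E⟩ = Σ Eᵢ e^(−Eᵢ/kT) / Z = (23.0·0.88170 + 271·0.22684 + 379·0.12559 + 409·0.10658) / 1.3407 = 129 meV.

129 meV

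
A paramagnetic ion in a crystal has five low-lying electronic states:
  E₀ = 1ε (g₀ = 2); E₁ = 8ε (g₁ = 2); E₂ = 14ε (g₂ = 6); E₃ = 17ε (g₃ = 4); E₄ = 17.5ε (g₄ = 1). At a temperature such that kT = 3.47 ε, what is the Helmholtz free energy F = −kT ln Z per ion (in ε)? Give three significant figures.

-2.12 ε

Eᵢ/kT = 0.28818, 2.3055, 4.0346, 4.8991, 5.0432.
Z = Σ gᵢe^(−Eᵢ/kT) = 2·e^(−0.28818) + 2·e^(−2.3055) + 6·e^(−4.0346) + 4·e^(−4.8991) + 1·e^(−5.0432) = 1.4993 + 0.19942 + 0.10616 + 0.029813 + 0.0064531 = 1.8411.
F = −kT ln Z = −3.47 × ln(1.8411) = −3.47 × 0.61036 = -2.12 ε.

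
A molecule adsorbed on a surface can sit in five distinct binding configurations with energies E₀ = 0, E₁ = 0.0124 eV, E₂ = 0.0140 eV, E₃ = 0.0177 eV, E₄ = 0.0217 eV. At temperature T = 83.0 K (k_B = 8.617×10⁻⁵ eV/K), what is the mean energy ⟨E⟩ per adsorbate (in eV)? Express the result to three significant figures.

k_BT = 8.617×10⁻⁵ × 83.0 K = 0.0071521 eV.
Eᵢ/kT = 0, 1.7338, 1.9575, 2.4748, 3.0341.
Z = Σ e^(−Eᵢ/kT) = e^(−0) + e^(−1.7338) + e^(−1.9575) + e^(−2.4748) + e^(−3.0341) = 1.0000 + 0.17661 + 0.14121 + 0.084180 + 0.048118 = 1.4501.
⟨E⟩ = Σ Eᵢ e^(−Eᵢ/kT) / Z = (0·1.0000 + 0.0124·0.17661 + 0.0140·0.14121 + 0.0177·0.084180 + 0.0217·0.048118) / 1.4501 = 0.00462 eV.

0.00462 eV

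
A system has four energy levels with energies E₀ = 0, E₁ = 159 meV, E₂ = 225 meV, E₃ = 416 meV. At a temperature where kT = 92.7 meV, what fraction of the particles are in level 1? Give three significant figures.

Eᵢ/kT = 0, 1.7152, 2.4272, 4.4876.
Z = Σ e^(−Eᵢ/kT) = e^(−0) + e^(−1.7152) + e^(−2.4272) + e^(−4.4876) = 1.0000 + 0.17993 + 0.088284 + 0.011248 = 1.2795.
P₁ = e^(−E₁/kT) / Z = 0.17993/1.2795 = 0.141.

0.141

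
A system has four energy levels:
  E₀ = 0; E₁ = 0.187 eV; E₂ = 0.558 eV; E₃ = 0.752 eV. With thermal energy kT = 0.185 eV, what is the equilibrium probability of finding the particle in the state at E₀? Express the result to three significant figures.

0.699

Eᵢ/kT = 0, 1.0108, 3.0162, 4.0649.
Z = Σ e^(−Eᵢ/kT) = e^(−0) + e^(−1.0108) + e^(−3.0162) + e^(−4.0649) = 1.0000 + 0.36393 + 0.048987 + 0.017165 = 1.4301.
P₀ = e^(−E₀/kT) / Z = 1.0000/1.4301 = 0.699.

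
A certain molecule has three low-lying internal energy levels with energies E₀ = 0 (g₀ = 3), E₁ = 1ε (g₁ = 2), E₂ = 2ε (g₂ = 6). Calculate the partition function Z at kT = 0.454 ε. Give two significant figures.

Eᵢ/kT = 0, 2.203, 4.405.
Z = Σ gᵢe^(−Eᵢ/kT) = 3·e^(−0) + 2·e^(−2.203) + 6·e^(−4.405) = 3.000 + 0.2209 + 0.07330 = 3.294.

Z = 3.3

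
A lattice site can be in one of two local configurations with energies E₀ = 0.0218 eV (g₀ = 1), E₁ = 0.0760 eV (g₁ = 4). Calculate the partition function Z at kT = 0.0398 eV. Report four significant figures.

Eᵢ/kT = 0.547739, 1.90955.
Z = Σ gᵢe^(−Eᵢ/kT) = 1·e^(−0.547739) + 4·e^(−1.90955) = 0.578256 + 0.592588 = 1.17084.

Z = 1.171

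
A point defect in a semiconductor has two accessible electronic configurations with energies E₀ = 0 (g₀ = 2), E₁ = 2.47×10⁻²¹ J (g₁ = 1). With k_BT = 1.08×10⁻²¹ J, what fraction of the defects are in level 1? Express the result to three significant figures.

0.0483

Eᵢ/kT = 0, 2.2870.
Z = Σ gᵢe^(−Eᵢ/kT) = 2·e^(−0) + 1·e^(−2.2870) = 2.0000 + 0.10157 = 2.1016.
P₁ = g₁ e^(−E₁/kT) / Z = 0.10157/2.1016 = 0.0483.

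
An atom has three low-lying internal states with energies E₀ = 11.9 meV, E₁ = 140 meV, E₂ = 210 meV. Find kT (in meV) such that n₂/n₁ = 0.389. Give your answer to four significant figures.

74.14 meV

n₂/n₁ = exp[−(E₂−E₁)/kT] = 0.389.
⇒ (E₂−E₁)/kT = ln(1/0.389) = ln(2.57069) = 0.944174.
kT = 70 meV / 0.944174 = 74.14 meV.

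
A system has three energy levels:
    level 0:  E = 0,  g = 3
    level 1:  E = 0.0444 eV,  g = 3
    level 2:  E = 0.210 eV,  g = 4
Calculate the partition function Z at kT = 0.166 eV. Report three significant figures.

Z = 6.42

Eᵢ/kT = 0, 0.26747, 1.2651.
Z = Σ gᵢe^(−Eᵢ/kT) = 3·e^(−0) + 3·e^(−0.26747) + 4·e^(−1.2651) = 3.0000 + 2.2959 + 1.1288 = 6.4247.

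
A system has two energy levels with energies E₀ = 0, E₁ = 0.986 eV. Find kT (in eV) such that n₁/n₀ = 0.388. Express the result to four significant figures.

n₁/n₀ = exp[−(E₁−E₀)/kT] = 0.388.
⇒ (E₁−E₀)/kT = ln(1/0.388) = ln(2.57732) = 0.946750.
kT = 0.986 eV / 0.946750 = 1.041 eV.

1.041 eV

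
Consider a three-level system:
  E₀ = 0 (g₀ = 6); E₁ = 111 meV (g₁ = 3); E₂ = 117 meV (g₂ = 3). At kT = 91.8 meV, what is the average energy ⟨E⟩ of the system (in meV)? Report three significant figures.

25.5 meV

Eᵢ/kT = 0, 1.2092, 1.2745.
Z = Σ gᵢe^(−Eᵢ/kT) = 6·e^(−0) + 3·e^(−1.2092) + 3·e^(−1.2745) = 6.0000 + 0.89531 + 0.83871 = 7.7340.
⟨E⟩ = Σ Eᵢ gᵢe^(−Eᵢ/kT) / Z = (0·6.0000 + 111·0.89531 + 117·0.83871) / 7.7340 = 25.5 meV.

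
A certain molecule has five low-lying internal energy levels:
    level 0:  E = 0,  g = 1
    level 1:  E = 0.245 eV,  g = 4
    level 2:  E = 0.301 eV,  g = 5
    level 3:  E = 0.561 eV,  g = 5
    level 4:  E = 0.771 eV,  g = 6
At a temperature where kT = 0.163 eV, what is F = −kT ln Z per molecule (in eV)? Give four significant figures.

Eᵢ/kT = 0, 1.50307, 1.84663, 3.44172, 4.73006.
Z = Σ gᵢe^(−Eᵢ/kT) = 1·e^(−0) + 4·e^(−1.50307) + 5·e^(−1.84663) + 5·e^(−3.44172) + 6·e^(−4.73006) = 1.00000 + 0.889785 + 0.788840 + 0.160048 + 0.0529556 = 2.89163.
F = −kT ln Z = −0.163 × ln(2.89163) = −0.163 × 1.06182 = -0.1731 eV.

-0.1731 eV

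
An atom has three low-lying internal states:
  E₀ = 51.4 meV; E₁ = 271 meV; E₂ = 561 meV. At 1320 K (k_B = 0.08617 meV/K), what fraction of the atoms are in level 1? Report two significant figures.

k_BT = 0.08617 × 1320 K = 113.7 meV.
Eᵢ/kT = 0.4521, 2.383, 4.934.
Z = Σ e^(−Eᵢ/kT) = e^(−0.4521) + e^(−2.383) + e^(−4.934) = 0.6363 + 0.09227 + 0.007198 = 0.7358.
P₁ = e^(−E₁/kT) / Z = 0.09227/0.7358 = 0.13.

0.13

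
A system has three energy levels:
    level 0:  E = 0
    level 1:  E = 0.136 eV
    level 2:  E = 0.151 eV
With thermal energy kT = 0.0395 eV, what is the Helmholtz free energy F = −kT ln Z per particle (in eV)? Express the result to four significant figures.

Eᵢ/kT = 0, 3.44304, 3.82278.
Z = Σ e^(−Eᵢ/kT) = e^(−0) + e^(−3.44304) + e^(−3.82278) = 1.00000 + 0.0319674 + 0.0218669 = 1.05383.
F = −kT ln Z = −0.0395 × ln(1.05383) = −0.0395 × 0.0524311 = -0.002071 eV.

-0.002071 eV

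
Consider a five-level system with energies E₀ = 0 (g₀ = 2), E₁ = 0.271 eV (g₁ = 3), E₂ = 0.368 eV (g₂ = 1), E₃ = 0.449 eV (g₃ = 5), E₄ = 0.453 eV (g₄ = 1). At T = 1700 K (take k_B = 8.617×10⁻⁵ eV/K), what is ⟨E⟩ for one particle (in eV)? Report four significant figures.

k_BT = 8.617×10⁻⁵ × 1700 K = 0.146489 eV.
Eᵢ/kT = 0, 1.84997, 2.51213, 3.06508, 3.09238.
Z = Σ gᵢe^(−Eᵢ/kT) = 2·e^(−0) + 3·e^(−1.84997) + 1·e^(−2.51213) + 5·e^(−3.06508) + 1·e^(−3.09238) = 2.00000 + 0.471726 + 0.0810953 + 0.233251 + 0.0453938 = 2.83147.
⟨E⟩ = Σ Eᵢ gᵢe^(−Eᵢ/kT) / Z = (0·2.00000 + 0.271·0.471726 + 0.368·0.0810953 + 0.449·0.233251 + 0.453·0.0453938) / 2.83147 = 0.09994 eV.

0.09994 eV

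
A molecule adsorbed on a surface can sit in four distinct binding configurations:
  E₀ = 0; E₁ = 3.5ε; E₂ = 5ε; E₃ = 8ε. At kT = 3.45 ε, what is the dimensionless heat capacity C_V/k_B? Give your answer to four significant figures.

0.5180

Eᵢ/kT = 0, 1.01449, 1.44928, 2.31884.
Z = Σ e^(−Eᵢ/kT) = e^(−0) + e^(−1.01449) + e^(−1.44928) + e^(−2.31884) = 1.00000 + 0.362587 + 0.234739 + 0.0983876 = 1.69571.
⟨E⟩ = 1.90472 ε, ⟨E²⟩ = 9.79352 ε².
C_V/k_B = (⟨E²⟩ − ⟨E⟩²)/(kT)² = (9.79352 − 3.62796)/11.9025 = 0.5180.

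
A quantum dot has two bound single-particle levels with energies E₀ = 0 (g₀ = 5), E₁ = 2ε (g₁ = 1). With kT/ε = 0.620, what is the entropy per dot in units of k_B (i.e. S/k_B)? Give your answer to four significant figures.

Eᵢ/kT = 0, 3.22581.
Z = Σ gᵢe^(−Eᵢ/kT) = 5·e^(−0) + 1·e^(−3.22581) = 5.00000 + 0.0397236 = 5.03972.
⟨E⟩ = Σ EᵢPᵢ = 0.0157642 ε.
S/k_B = ln Z + ⟨E⟩/kT = ln(5.03972) + 0.0157642/0.620 = 1.61735 + 0.0254261 = 1.643.

1.643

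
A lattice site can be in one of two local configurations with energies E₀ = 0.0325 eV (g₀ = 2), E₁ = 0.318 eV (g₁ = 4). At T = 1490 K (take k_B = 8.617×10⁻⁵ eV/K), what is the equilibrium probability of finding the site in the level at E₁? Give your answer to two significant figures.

k_BT = 8.617×10⁻⁵ × 1490 K = 0.1284 eV.
Eᵢ/kT = 0.2531, 2.477.
Z = Σ gᵢe^(−Eᵢ/kT) = 2·e^(−0.2531) + 4·e^(−2.477) = 1.553 + 0.3360 = 1.889.
P₁ = g₁ e^(−E₁/kT) / Z = 0.3360/1.889 = 0.18.

0.18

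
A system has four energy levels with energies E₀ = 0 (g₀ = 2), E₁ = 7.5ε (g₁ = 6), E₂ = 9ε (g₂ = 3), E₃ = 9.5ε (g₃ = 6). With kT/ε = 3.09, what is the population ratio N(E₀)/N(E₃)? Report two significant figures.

7.2

n₀/n₃ = (g₀/g₃) exp[−(E₀−E₃)/kT] = (2/6) × exp(−(-9.5ε)/(3.09ε)) = (2/6) × exp(3.074) = 7.2.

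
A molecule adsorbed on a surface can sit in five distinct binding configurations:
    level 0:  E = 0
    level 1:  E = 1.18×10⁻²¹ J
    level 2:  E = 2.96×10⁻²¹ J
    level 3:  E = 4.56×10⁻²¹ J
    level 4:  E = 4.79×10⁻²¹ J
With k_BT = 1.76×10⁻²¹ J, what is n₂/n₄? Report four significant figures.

n₂/n₄ = exp[−(E₂−E₄)/kT] = exp(−(-1.83 ×10⁻²¹ J)/(1.76 ×10⁻²¹ J)) = exp(1.03977) = 2.829.

2.829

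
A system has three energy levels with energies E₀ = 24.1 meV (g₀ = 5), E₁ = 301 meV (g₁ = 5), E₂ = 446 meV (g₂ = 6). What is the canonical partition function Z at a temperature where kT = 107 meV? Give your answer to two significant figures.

Z = 4.4

Eᵢ/kT = 0.2252, 2.813, 4.168.
Z = Σ gᵢe^(−Eᵢ/kT) = 5·e^(−0.2252) + 5·e^(−2.813) + 6·e^(−4.168) = 3.992 + 0.3001 + 0.09290 = 4.385.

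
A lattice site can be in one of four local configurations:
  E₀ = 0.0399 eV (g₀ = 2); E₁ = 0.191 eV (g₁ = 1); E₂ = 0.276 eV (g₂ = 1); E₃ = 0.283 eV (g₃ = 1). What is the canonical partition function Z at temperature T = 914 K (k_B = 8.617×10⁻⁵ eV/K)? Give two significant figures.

Z = 1.4

k_BT = 8.617×10⁻⁵ × 914 K = 0.07876 eV.
Eᵢ/kT = 0.5066, 2.425, 3.504, 3.593.
Z = Σ gᵢe^(−Eᵢ/kT) = 2·e^(−0.5066) + 1·e^(−2.425) + 1·e^(−3.504) + 1·e^(−3.593) = 1.205 + 0.08848 + 0.03008 + 0.02752 = 1.351.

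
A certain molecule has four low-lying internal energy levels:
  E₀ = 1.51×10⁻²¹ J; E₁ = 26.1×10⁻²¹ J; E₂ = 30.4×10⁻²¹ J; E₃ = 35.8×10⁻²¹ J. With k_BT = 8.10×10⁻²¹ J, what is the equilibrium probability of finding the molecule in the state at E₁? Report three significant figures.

0.0440

Eᵢ/kT = 0.18642, 3.2222, 3.7531, 4.4198.
Z = Σ e^(−Eᵢ/kT) = e^(−0.18642) + e^(−3.2222) + e^(−3.7531) + e^(−4.4198) = 0.82992 + 0.039867 + 0.023445 + 0.012037 = 0.90527.
P₁ = e^(−E₁/kT) / Z = 0.039867/0.90527 = 0.0440.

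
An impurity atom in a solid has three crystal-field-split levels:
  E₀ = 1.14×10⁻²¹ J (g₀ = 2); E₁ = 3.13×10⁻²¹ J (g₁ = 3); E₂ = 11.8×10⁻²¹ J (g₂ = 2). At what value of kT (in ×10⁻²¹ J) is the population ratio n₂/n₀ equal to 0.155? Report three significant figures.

5.72 ×10⁻²¹ J

n₂/n₀ = (g₂/g₀) exp[−(E₂−E₀)/kT] = 0.155.
⇒ (E₂−E₀)/kT = ln((2/2)/0.155) = ln(6.4516) = 1.8643.
kT = 10.66 ×10⁻²¹ J / 1.8643 = 5.72 ×10⁻²¹ J.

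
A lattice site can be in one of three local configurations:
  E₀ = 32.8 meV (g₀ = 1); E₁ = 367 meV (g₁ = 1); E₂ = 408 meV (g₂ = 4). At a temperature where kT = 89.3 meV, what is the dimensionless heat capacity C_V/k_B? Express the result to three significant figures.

Eᵢ/kT = 0.36730, 4.1097, 4.5689.
Z = Σ gᵢe^(−Eᵢ/kT) = 1·e^(−0.36730) + 1·e^(−4.1097) + 4·e^(−4.5689) = 0.69260 + 0.016413 + 0.041477 = 0.75049.
⟨E⟩ = 60.845 meV, ⟨E²⟩ = 13138 meV².
C_V/k_B = (⟨E²⟩ − ⟨E⟩²)/(kT)² = (13138 − 3702.1)/7974.5 = 1.18.

1.18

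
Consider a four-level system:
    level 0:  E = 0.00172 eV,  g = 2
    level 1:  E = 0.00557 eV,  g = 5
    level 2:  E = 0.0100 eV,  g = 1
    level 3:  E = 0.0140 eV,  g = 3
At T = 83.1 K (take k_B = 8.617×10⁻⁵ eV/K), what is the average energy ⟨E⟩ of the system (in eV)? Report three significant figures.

k_BT = 8.617×10⁻⁵ × 83.1 K = 0.0071607 eV.
Eᵢ/kT = 0.24020, 0.77786, 1.3965, 1.9551.
Z = Σ gᵢe^(−Eᵢ/kT) = 2·e^(−0.24020) + 5·e^(−0.77786) + 1·e^(−1.3965) + 3·e^(−1.9551) = 1.5729 + 2.2969 + 0.24746 + 0.42465 = 4.5419.
⟨E⟩ = Σ Eᵢ gᵢe^(−Eᵢ/kT) / Z = (0.00172·1.5729 + 0.00557·2.2969 + 0.0100·0.24746 + 0.0140·0.42465) / 4.5419 = 0.00527 eV.

0.00527 eV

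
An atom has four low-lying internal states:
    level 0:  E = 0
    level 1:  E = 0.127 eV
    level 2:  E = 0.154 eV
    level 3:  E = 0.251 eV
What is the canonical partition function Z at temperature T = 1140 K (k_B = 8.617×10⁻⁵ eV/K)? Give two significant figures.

Z = 1.6

k_BT = 8.617×10⁻⁵ × 1140 K = 0.09823 eV.
Eᵢ/kT = 0, 1.293, 1.568, 2.555.
Z = Σ e^(−Eᵢ/kT) = e^(−0) + e^(−1.293) + e^(−1.568) + e^(−2.555) = 1.000 + 0.2744 + 0.2085 + 0.07769 = 1.561.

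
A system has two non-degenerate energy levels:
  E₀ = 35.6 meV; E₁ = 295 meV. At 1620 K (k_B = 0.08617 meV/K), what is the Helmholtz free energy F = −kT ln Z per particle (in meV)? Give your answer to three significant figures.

k_BT = 0.08617 × 1620 K = 139.60 meV.
Eᵢ/kT = 0.25501, 2.1132.
Z = Σ e^(−Eᵢ/kT) = e^(−0.25501) + e^(−2.1132) = 0.77491 + 0.12085 = 0.89576.
F = −kT ln Z = −139.60 × ln(0.89576) = −139.60 × -0.11008 = 15.4 meV.

15.4 meV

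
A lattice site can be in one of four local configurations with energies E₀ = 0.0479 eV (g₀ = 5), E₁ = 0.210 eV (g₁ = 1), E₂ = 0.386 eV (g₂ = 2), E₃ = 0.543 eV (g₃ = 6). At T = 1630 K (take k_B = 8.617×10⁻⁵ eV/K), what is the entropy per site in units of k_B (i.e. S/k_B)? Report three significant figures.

k_BT = 8.617×10⁻⁵ × 1630 K = 0.14046 eV.
Eᵢ/kT = 0.34102, 1.4951, 2.7481, 3.8659.
Z = Σ gᵢe^(−Eᵢ/kT) = 5·e^(−0.34102) + 1·e^(−1.4951) + 2·e^(−2.7481) + 6·e^(−3.8659) = 3.5552 + 0.22423 + 0.12810 + 0.12566 = 4.0332.
⟨E⟩ = Σ EᵢPᵢ = 0.083076 eV.
S/k_B = ln Z + ⟨E⟩/kT = ln(4.0332) + 0.083076/0.14046 = 1.3946 + 0.59146 = 1.99.

1.99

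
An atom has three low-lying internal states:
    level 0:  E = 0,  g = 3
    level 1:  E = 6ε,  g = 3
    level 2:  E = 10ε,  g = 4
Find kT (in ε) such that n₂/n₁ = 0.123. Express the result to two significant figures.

n₂/n₁ = (g₂/g₁) exp[−(E₂−E₁)/kT] = 0.123.
⇒ (E₂−E₁)/kT = ln((4/3)/0.123) = ln(10.84) = 2.383.
kT = 4ε / 2.383 = 1.7 ε.

1.7 ε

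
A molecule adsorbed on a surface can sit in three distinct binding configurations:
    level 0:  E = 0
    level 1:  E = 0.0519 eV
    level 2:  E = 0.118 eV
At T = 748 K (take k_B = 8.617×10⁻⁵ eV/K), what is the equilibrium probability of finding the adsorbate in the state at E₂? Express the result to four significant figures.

0.09973

k_BT = 8.617×10⁻⁵ × 748 K = 0.0644552 eV.
Eᵢ/kT = 0, 0.805210, 1.83073.
Z = Σ e^(−Eᵢ/kT) = e^(−0) + e^(−0.805210) + e^(−1.83073) = 1.00000 + 0.446994 + 0.160297 = 1.60729.
P₂ = e^(−E₂/kT) / Z = 0.160297/1.60729 = 0.09973.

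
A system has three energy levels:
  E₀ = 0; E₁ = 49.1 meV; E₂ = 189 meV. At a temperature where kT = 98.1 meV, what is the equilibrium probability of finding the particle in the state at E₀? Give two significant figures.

Eᵢ/kT = 0, 0.5005, 1.927.
Z = Σ e^(−Eᵢ/kT) = e^(−0) + e^(−0.5005) + e^(−1.927) = 1.000 + 0.6062 + 0.1456 = 1.752.
P₀ = e^(−E₀/kT) / Z = 1.000/1.752 = 0.57.

0.57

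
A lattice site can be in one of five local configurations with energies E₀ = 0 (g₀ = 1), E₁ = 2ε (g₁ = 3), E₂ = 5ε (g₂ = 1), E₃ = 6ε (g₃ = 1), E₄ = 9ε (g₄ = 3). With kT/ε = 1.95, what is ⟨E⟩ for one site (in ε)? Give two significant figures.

1.4 ε

Eᵢ/kT = 0, 1.026, 2.564, 3.077, 4.615.
Z = Σ gᵢe^(−Eᵢ/kT) = 1·e^(−0) + 3·e^(−1.026) + 1·e^(−2.564) + 1·e^(−3.077) + 3·e^(−4.615) = 1.000 + 1.075 + 0.07700 + 0.04610 + 0.02971 = 2.228.
⟨E⟩ = Σ Eᵢ gᵢe^(−Eᵢ/kT) / Z = (0·1.000 + 2·1.075 + 5·0.07700 + 6·0.04610 + 9·0.02971) / 2.228 = 1.4 ε.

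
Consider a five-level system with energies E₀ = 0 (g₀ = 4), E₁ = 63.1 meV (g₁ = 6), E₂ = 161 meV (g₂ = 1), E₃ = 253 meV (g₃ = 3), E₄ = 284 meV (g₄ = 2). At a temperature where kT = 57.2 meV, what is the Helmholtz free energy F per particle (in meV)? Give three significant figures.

Eᵢ/kT = 0, 1.1031, 2.8147, 4.4231, 4.9650.
Z = Σ gᵢe^(−Eᵢ/kT) = 4·e^(−0) + 6·e^(−1.1031) + 1·e^(−2.8147) + 3·e^(−4.4231) + 2·e^(−4.9650) = 4.0000 + 1.9910 + 0.059923 + 0.035991 + 0.013956 = 6.1009.
F = −kT ln Z = −57.2 × ln(6.1009) = −57.2 × 1.8084 = -103 meV.

-103 meV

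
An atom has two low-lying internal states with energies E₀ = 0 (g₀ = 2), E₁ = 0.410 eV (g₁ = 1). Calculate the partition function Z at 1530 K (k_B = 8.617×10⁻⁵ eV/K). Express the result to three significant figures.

k_BT = 8.617×10⁻⁵ × 1530 K = 0.13184 eV.
Eᵢ/kT = 0, 3.1098.
Z = Σ gᵢe^(−Eᵢ/kT) = 2·e^(−0) + 1·e^(−3.1098) = 2.0000 + 0.044610 = 2.0446.

Z = 2.04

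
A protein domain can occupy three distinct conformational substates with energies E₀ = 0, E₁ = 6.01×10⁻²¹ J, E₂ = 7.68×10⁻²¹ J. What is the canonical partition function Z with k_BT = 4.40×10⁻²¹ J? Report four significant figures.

Z = 1.430

Eᵢ/kT = 0, 1.36591, 1.74545.
Z = Σ e^(−Eᵢ/kT) = e^(−0) + e^(−1.36591) + e^(−1.74545) = 1.00000 + 0.255148 + 0.174566 = 1.42971.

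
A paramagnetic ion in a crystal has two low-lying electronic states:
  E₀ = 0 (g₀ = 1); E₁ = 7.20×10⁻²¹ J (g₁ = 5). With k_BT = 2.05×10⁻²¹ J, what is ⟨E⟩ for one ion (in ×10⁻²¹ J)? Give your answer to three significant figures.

0.935 ×10⁻²¹ J

Eᵢ/kT = 0, 3.5122.
Z = Σ gᵢe^(−Eᵢ/kT) = 1·e^(−0) + 5·e^(−3.5122) = 1.0000 + 0.14916 = 1.1492.
⟨E⟩ = Σ Eᵢ gᵢe^(−Eᵢ/kT) / Z = (0·1.0000 + 7.20·0.14916) / 1.1492 = 0.935 ×10⁻²¹ J.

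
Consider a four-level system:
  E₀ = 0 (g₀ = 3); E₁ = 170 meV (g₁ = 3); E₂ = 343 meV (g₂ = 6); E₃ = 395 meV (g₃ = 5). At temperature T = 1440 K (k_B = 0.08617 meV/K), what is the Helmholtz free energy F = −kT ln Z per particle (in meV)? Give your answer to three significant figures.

k_BT = 0.08617 × 1440 K = 124.08 meV.
Eᵢ/kT = 0, 1.3701, 2.7643, 3.1834.
Z = Σ gᵢe^(−Eᵢ/kT) = 3·e^(−0) + 3·e^(−1.3701) + 6·e^(−2.7643) + 5·e^(−3.1834) = 3.0000 + 0.76224 + 0.37812 + 0.20722 = 4.3476.
F = −kT ln Z = −124.08 × ln(4.3476) = −124.08 × 1.4696 = -182 meV.

-182 meV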